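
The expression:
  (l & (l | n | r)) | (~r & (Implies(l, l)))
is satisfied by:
  {l: True, r: False}
  {r: False, l: False}
  {r: True, l: True}


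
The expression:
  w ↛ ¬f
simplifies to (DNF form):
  f ∧ w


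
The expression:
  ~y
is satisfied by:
  {y: False}


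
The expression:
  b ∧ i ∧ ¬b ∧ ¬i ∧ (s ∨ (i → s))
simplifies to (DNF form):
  False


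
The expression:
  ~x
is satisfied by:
  {x: False}


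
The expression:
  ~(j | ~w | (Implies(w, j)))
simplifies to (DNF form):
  w & ~j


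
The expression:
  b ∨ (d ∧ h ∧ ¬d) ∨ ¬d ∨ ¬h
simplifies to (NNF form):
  b ∨ ¬d ∨ ¬h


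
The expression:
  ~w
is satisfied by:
  {w: False}


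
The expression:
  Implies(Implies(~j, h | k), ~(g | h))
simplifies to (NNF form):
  ~h & (~g | ~j) & (~g | ~k)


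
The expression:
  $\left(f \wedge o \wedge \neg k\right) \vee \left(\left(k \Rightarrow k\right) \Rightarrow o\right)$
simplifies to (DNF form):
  $o$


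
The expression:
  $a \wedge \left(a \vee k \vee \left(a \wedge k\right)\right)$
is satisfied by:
  {a: True}


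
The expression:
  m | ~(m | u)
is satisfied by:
  {m: True, u: False}
  {u: False, m: False}
  {u: True, m: True}


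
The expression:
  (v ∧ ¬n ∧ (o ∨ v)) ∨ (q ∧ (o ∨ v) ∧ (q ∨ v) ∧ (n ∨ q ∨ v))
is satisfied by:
  {q: True, v: True, o: True, n: False}
  {q: True, v: True, n: False, o: False}
  {q: True, v: True, o: True, n: True}
  {q: True, v: True, n: True, o: False}
  {q: True, o: True, n: False, v: False}
  {q: True, o: True, n: True, v: False}
  {o: True, v: True, n: False, q: False}
  {v: True, n: False, o: False, q: False}


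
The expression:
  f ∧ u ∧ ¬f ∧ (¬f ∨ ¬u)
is never true.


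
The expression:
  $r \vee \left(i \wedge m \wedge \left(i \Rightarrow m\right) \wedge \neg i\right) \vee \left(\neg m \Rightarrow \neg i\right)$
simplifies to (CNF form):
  $m \vee r \vee \neg i$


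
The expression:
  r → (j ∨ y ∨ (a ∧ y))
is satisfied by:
  {y: True, j: True, r: False}
  {y: True, j: False, r: False}
  {j: True, y: False, r: False}
  {y: False, j: False, r: False}
  {r: True, y: True, j: True}
  {r: True, y: True, j: False}
  {r: True, j: True, y: False}


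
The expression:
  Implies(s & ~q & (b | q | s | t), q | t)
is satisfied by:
  {t: True, q: True, s: False}
  {t: True, s: False, q: False}
  {q: True, s: False, t: False}
  {q: False, s: False, t: False}
  {t: True, q: True, s: True}
  {t: True, s: True, q: False}
  {q: True, s: True, t: False}


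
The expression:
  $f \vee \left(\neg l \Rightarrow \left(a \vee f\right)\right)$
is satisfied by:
  {a: True, l: True, f: True}
  {a: True, l: True, f: False}
  {a: True, f: True, l: False}
  {a: True, f: False, l: False}
  {l: True, f: True, a: False}
  {l: True, f: False, a: False}
  {f: True, l: False, a: False}


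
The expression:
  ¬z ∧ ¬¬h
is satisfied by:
  {h: True, z: False}


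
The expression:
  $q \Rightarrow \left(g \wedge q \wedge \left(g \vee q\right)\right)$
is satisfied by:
  {g: True, q: False}
  {q: False, g: False}
  {q: True, g: True}


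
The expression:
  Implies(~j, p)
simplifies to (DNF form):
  j | p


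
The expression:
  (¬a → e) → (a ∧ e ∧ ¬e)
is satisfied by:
  {e: False, a: False}


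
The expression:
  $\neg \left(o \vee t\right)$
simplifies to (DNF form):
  $\neg o \wedge \neg t$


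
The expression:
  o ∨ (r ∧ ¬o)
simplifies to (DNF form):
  o ∨ r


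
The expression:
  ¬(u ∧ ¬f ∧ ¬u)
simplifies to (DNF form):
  True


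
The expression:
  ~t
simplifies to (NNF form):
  ~t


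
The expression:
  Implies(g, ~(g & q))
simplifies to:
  ~g | ~q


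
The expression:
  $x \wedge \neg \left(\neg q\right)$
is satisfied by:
  {x: True, q: True}


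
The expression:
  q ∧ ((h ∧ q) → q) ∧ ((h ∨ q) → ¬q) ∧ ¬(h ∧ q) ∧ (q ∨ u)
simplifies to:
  False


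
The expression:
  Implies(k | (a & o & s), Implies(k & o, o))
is always true.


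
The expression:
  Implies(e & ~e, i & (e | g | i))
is always true.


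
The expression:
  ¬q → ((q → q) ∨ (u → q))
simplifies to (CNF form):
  True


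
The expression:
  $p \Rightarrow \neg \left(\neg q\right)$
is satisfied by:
  {q: True, p: False}
  {p: False, q: False}
  {p: True, q: True}


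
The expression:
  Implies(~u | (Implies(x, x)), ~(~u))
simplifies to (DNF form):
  u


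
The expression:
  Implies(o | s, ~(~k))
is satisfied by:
  {k: True, o: False, s: False}
  {k: True, s: True, o: False}
  {k: True, o: True, s: False}
  {k: True, s: True, o: True}
  {s: False, o: False, k: False}


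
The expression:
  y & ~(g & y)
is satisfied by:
  {y: True, g: False}


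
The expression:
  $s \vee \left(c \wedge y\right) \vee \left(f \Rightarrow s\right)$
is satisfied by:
  {c: True, s: True, y: True, f: False}
  {c: True, s: True, y: False, f: False}
  {s: True, y: True, c: False, f: False}
  {s: True, c: False, y: False, f: False}
  {c: True, y: True, s: False, f: False}
  {c: True, y: False, s: False, f: False}
  {y: True, c: False, s: False, f: False}
  {y: False, c: False, s: False, f: False}
  {f: True, c: True, s: True, y: True}
  {f: True, c: True, s: True, y: False}
  {f: True, s: True, y: True, c: False}
  {f: True, s: True, y: False, c: False}
  {f: True, c: True, y: True, s: False}


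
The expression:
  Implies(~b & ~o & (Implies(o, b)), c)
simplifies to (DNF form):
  b | c | o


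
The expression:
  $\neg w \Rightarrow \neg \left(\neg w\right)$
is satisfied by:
  {w: True}


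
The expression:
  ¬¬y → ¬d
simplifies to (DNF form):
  ¬d ∨ ¬y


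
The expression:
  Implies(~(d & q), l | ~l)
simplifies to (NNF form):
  True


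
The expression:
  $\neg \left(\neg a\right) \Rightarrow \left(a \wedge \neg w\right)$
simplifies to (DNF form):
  $\neg a \vee \neg w$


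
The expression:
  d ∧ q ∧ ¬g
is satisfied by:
  {d: True, q: True, g: False}


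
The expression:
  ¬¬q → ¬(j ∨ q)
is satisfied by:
  {q: False}


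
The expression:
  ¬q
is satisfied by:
  {q: False}


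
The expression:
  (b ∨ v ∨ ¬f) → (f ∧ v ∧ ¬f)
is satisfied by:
  {f: True, v: False, b: False}


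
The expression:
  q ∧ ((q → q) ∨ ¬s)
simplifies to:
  q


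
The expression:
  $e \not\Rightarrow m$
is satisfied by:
  {e: True, m: False}


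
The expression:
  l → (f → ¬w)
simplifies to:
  ¬f ∨ ¬l ∨ ¬w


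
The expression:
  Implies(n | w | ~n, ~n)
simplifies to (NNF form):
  ~n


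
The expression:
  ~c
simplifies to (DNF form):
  ~c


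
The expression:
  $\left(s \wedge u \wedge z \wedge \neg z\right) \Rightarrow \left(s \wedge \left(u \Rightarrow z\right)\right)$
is always true.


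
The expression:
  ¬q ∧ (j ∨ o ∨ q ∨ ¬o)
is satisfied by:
  {q: False}


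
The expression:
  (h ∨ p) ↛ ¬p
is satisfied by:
  {p: True}


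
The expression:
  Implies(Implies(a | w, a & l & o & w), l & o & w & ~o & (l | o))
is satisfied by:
  {w: True, o: False, a: False, l: False}
  {l: True, w: True, o: False, a: False}
  {w: True, a: True, o: False, l: False}
  {l: True, w: True, a: True, o: False}
  {w: True, o: True, a: False, l: False}
  {w: True, l: True, o: True, a: False}
  {w: True, a: True, o: True, l: False}
  {a: True, l: False, o: False, w: False}
  {l: True, a: True, o: False, w: False}
  {a: True, o: True, l: False, w: False}
  {l: True, a: True, o: True, w: False}


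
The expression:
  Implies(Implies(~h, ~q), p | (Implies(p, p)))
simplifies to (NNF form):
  True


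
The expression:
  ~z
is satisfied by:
  {z: False}


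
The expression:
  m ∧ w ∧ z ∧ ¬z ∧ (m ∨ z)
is never true.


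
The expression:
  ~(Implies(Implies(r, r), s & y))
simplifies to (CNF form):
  ~s | ~y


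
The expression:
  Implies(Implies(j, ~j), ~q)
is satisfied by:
  {j: True, q: False}
  {q: False, j: False}
  {q: True, j: True}


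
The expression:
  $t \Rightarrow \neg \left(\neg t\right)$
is always true.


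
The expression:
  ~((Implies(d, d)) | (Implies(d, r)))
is never true.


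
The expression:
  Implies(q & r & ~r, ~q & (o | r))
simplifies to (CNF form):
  True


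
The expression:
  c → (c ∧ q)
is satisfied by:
  {q: True, c: False}
  {c: False, q: False}
  {c: True, q: True}


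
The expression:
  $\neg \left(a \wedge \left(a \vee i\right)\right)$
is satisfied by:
  {a: False}


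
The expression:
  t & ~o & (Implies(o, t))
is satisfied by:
  {t: True, o: False}


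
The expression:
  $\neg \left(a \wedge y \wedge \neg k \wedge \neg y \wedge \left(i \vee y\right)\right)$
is always true.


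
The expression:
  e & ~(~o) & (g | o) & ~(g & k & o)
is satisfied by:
  {e: True, o: True, g: False, k: False}
  {e: True, k: True, o: True, g: False}
  {e: True, g: True, o: True, k: False}


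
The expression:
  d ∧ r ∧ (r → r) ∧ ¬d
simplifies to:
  False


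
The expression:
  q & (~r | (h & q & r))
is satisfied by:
  {h: True, q: True, r: False}
  {q: True, r: False, h: False}
  {r: True, h: True, q: True}


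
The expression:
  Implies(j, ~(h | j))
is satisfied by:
  {j: False}


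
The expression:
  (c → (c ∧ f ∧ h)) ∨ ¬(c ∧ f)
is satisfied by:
  {h: True, c: False, f: False}
  {c: False, f: False, h: False}
  {f: True, h: True, c: False}
  {f: True, c: False, h: False}
  {h: True, c: True, f: False}
  {c: True, h: False, f: False}
  {f: True, c: True, h: True}


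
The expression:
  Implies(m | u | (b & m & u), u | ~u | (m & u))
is always true.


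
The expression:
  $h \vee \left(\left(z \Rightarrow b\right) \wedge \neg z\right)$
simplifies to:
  $h \vee \neg z$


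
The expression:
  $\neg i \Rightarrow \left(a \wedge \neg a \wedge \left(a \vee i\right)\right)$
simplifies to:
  $i$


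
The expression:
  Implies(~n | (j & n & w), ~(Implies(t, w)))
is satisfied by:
  {n: True, t: True, w: False, j: False}
  {n: True, t: False, w: False, j: False}
  {j: True, n: True, t: True, w: False}
  {j: True, n: True, t: False, w: False}
  {t: True, j: False, n: False, w: False}
  {j: True, t: True, n: False, w: False}
  {w: True, n: True, t: True, j: False}
  {w: True, n: True, t: False, j: False}


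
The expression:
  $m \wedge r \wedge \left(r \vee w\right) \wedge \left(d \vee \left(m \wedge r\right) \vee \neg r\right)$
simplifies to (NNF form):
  $m \wedge r$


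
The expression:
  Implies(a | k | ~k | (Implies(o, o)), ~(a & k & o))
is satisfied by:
  {k: False, o: False, a: False}
  {a: True, k: False, o: False}
  {o: True, k: False, a: False}
  {a: True, o: True, k: False}
  {k: True, a: False, o: False}
  {a: True, k: True, o: False}
  {o: True, k: True, a: False}


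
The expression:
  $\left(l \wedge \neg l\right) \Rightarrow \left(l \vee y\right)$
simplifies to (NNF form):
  $\text{True}$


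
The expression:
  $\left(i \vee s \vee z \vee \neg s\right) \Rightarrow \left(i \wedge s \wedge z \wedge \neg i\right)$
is never true.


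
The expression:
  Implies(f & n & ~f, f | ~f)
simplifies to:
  True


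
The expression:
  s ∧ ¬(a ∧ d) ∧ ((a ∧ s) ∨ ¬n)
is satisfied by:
  {s: True, n: False, d: False, a: False}
  {a: True, s: True, n: False, d: False}
  {d: True, s: True, n: False, a: False}
  {a: True, s: True, n: True, d: False}


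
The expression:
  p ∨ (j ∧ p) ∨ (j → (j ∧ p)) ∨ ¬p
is always true.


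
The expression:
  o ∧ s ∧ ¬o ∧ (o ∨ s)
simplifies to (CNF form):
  False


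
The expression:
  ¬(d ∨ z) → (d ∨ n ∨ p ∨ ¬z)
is always true.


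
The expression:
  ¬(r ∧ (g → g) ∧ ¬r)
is always true.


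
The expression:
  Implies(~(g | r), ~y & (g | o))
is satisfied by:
  {r: True, g: True, o: True, y: False}
  {r: True, g: True, o: False, y: False}
  {r: True, y: True, g: True, o: True}
  {r: True, y: True, g: True, o: False}
  {r: True, o: True, g: False, y: False}
  {r: True, o: False, g: False, y: False}
  {r: True, y: True, o: True, g: False}
  {r: True, y: True, o: False, g: False}
  {g: True, o: True, r: False, y: False}
  {g: True, r: False, o: False, y: False}
  {y: True, g: True, o: True, r: False}
  {y: True, g: True, r: False, o: False}
  {o: True, r: False, g: False, y: False}


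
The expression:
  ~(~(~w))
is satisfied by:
  {w: False}


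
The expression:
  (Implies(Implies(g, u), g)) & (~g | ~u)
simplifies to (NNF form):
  g & ~u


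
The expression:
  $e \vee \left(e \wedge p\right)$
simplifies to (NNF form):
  $e$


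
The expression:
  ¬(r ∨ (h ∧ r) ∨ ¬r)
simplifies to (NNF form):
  False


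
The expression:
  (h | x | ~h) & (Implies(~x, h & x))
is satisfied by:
  {x: True}


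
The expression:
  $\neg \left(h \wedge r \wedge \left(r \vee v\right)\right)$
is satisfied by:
  {h: False, r: False}
  {r: True, h: False}
  {h: True, r: False}


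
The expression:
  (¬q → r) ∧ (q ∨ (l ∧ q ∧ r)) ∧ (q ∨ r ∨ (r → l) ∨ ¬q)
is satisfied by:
  {q: True}


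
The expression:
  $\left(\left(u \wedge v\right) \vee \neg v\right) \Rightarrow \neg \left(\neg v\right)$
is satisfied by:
  {v: True}


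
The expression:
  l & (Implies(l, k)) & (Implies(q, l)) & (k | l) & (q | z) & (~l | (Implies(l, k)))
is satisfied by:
  {k: True, q: True, z: True, l: True}
  {k: True, q: True, l: True, z: False}
  {k: True, z: True, l: True, q: False}


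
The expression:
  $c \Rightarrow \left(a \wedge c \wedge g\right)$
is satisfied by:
  {a: True, g: True, c: False}
  {a: True, g: False, c: False}
  {g: True, a: False, c: False}
  {a: False, g: False, c: False}
  {a: True, c: True, g: True}


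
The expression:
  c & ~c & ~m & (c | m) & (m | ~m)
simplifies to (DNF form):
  False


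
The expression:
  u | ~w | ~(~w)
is always true.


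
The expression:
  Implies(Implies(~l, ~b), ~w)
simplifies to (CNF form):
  (b | ~w) & (~l | ~w)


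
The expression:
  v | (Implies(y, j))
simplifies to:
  j | v | ~y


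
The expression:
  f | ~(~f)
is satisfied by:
  {f: True}


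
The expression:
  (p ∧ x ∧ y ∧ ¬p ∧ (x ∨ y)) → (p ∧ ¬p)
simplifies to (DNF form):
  True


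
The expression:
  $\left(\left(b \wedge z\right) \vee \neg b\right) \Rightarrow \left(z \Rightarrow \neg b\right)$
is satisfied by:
  {z: False, b: False}
  {b: True, z: False}
  {z: True, b: False}


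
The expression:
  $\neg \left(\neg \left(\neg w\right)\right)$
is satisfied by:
  {w: False}


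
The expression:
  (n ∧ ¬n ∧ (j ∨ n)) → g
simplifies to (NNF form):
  True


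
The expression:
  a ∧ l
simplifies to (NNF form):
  a ∧ l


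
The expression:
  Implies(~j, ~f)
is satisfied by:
  {j: True, f: False}
  {f: False, j: False}
  {f: True, j: True}


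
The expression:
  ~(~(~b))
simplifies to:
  ~b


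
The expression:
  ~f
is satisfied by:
  {f: False}


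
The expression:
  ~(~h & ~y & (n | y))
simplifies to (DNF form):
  h | y | ~n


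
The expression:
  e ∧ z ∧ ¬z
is never true.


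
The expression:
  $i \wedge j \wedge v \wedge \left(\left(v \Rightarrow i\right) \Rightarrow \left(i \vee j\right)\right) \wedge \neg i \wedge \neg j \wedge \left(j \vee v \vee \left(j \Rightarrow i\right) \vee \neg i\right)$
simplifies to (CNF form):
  $\text{False}$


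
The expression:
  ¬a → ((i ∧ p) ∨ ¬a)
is always true.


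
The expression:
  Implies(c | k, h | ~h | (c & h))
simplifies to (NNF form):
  True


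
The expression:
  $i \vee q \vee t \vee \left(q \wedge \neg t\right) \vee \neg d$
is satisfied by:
  {i: True, t: True, q: True, d: False}
  {i: True, t: True, q: False, d: False}
  {i: True, q: True, d: False, t: False}
  {i: True, q: False, d: False, t: False}
  {t: True, q: True, d: False, i: False}
  {t: True, q: False, d: False, i: False}
  {q: True, t: False, d: False, i: False}
  {q: False, t: False, d: False, i: False}
  {i: True, t: True, d: True, q: True}
  {i: True, t: True, d: True, q: False}
  {i: True, d: True, q: True, t: False}
  {i: True, d: True, q: False, t: False}
  {d: True, t: True, q: True, i: False}
  {d: True, t: True, q: False, i: False}
  {d: True, q: True, t: False, i: False}


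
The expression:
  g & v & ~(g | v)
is never true.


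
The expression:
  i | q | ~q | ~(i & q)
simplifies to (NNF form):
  True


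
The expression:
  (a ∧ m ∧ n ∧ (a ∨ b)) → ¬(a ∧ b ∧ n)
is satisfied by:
  {m: False, n: False, b: False, a: False}
  {a: True, m: False, n: False, b: False}
  {b: True, m: False, n: False, a: False}
  {a: True, b: True, m: False, n: False}
  {n: True, a: False, m: False, b: False}
  {a: True, n: True, m: False, b: False}
  {b: True, n: True, a: False, m: False}
  {a: True, b: True, n: True, m: False}
  {m: True, b: False, n: False, a: False}
  {a: True, m: True, b: False, n: False}
  {b: True, m: True, a: False, n: False}
  {a: True, b: True, m: True, n: False}
  {n: True, m: True, b: False, a: False}
  {a: True, n: True, m: True, b: False}
  {b: True, n: True, m: True, a: False}


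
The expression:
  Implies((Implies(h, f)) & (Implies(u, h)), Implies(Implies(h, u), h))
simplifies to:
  h | u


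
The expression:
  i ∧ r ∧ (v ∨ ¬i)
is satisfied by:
  {r: True, i: True, v: True}


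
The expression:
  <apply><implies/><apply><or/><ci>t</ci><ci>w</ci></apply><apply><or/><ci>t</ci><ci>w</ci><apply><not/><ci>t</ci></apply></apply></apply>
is always true.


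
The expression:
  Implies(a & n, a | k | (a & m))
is always true.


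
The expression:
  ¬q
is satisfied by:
  {q: False}


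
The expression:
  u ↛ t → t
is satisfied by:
  {t: True, u: False}
  {u: False, t: False}
  {u: True, t: True}


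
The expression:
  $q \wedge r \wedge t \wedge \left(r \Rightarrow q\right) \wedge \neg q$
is never true.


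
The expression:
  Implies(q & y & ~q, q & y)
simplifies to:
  True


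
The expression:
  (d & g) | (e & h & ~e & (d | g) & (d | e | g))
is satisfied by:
  {d: True, g: True}


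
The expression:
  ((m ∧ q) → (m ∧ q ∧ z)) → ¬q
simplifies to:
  (m ∧ ¬z) ∨ ¬q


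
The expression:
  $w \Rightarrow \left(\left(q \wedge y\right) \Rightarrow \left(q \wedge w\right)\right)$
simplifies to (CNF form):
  $\text{True}$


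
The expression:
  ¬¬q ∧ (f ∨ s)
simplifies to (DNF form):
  (f ∧ q) ∨ (q ∧ s)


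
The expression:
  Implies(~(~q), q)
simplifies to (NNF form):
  True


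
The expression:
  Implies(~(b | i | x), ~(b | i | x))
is always true.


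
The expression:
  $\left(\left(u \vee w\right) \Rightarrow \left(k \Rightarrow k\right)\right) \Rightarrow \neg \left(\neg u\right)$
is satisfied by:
  {u: True}


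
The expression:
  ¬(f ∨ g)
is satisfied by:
  {g: False, f: False}


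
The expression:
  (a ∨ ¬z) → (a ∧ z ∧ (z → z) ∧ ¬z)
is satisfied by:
  {z: True, a: False}


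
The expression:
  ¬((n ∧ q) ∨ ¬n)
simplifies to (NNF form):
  n ∧ ¬q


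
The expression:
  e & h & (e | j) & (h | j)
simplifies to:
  e & h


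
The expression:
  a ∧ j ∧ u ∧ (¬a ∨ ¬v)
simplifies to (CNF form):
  a ∧ j ∧ u ∧ ¬v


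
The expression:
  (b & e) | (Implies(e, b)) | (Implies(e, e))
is always true.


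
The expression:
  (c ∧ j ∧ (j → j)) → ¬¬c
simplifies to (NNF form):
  True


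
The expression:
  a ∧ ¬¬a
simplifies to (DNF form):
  a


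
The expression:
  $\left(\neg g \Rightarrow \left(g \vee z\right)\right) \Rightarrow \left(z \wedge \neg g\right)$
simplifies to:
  $\neg g$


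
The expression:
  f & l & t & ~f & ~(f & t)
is never true.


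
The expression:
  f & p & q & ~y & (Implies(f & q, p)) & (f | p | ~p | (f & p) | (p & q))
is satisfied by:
  {f: True, p: True, q: True, y: False}


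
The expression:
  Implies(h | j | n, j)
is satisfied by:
  {j: True, n: False, h: False}
  {j: True, h: True, n: False}
  {j: True, n: True, h: False}
  {j: True, h: True, n: True}
  {h: False, n: False, j: False}


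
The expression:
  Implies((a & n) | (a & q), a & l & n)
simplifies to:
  ~a | (l & n) | (~n & ~q)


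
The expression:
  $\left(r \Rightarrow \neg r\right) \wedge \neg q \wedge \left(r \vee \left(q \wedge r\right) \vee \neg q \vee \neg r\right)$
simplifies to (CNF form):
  $\neg q \wedge \neg r$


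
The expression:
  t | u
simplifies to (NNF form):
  t | u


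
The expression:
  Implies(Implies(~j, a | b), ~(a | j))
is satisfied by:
  {j: False, a: False}


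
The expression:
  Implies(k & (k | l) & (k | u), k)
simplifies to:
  True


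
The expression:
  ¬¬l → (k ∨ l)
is always true.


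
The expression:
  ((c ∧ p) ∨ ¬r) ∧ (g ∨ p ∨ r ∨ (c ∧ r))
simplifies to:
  (c ∧ p) ∨ (g ∧ ¬r) ∨ (p ∧ ¬r)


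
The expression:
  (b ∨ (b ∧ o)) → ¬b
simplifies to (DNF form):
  ¬b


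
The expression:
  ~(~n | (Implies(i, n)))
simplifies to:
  False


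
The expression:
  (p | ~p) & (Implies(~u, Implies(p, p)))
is always true.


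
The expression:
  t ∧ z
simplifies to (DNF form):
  t ∧ z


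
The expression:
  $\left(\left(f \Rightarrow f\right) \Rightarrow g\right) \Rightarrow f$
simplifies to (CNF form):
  $f \vee \neg g$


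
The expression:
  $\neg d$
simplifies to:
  $\neg d$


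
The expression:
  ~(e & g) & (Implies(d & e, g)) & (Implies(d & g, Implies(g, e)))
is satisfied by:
  {g: False, e: False, d: False}
  {d: True, g: False, e: False}
  {e: True, g: False, d: False}
  {g: True, e: False, d: False}


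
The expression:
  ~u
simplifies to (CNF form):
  ~u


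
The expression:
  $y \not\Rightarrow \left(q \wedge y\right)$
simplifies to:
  $y \wedge \neg q$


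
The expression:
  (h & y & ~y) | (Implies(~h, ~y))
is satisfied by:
  {h: True, y: False}
  {y: False, h: False}
  {y: True, h: True}


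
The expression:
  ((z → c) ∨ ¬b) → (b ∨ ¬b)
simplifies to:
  True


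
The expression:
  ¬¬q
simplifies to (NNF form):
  q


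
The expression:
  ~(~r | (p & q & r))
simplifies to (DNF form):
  (r & ~p) | (r & ~q)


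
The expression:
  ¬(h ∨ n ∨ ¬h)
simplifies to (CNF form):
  False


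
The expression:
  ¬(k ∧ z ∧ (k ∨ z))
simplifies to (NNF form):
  ¬k ∨ ¬z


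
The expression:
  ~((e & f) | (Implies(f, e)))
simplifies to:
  f & ~e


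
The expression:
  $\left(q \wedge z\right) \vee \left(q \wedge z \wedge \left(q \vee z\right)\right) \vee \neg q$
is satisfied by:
  {z: True, q: False}
  {q: False, z: False}
  {q: True, z: True}


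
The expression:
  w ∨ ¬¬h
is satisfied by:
  {h: True, w: True}
  {h: True, w: False}
  {w: True, h: False}


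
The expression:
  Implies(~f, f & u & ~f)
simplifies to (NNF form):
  f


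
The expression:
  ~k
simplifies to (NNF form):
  ~k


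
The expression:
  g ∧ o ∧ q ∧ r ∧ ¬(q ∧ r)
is never true.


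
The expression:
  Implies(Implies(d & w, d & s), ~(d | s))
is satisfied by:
  {w: True, s: False, d: False}
  {w: False, s: False, d: False}
  {d: True, w: True, s: False}


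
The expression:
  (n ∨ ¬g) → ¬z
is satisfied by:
  {g: True, z: False, n: False}
  {g: False, z: False, n: False}
  {n: True, g: True, z: False}
  {n: True, g: False, z: False}
  {z: True, g: True, n: False}


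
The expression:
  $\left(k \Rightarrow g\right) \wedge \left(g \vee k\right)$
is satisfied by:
  {g: True}


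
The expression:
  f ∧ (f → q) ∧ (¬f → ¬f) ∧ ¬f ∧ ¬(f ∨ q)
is never true.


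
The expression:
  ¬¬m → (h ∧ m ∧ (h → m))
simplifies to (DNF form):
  h ∨ ¬m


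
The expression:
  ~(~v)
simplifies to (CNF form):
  v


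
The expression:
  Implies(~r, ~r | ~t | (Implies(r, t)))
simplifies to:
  True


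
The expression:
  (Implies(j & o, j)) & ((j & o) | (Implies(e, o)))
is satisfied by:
  {o: True, e: False}
  {e: False, o: False}
  {e: True, o: True}


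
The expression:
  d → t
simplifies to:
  t ∨ ¬d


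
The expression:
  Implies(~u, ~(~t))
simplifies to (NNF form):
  t | u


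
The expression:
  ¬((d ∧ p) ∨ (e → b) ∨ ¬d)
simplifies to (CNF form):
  d ∧ e ∧ ¬b ∧ ¬p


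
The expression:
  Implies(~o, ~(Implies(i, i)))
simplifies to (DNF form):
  o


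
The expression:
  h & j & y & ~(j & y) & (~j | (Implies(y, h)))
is never true.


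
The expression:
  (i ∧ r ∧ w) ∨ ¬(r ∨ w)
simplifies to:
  (i ∨ ¬w) ∧ (r ∨ ¬w) ∧ (w ∨ ¬r)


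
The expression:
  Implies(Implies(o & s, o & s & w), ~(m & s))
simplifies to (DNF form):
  ~m | ~s | (o & ~w)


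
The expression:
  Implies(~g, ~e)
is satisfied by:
  {g: True, e: False}
  {e: False, g: False}
  {e: True, g: True}


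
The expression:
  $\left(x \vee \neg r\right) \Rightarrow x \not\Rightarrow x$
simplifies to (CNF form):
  $r \wedge \neg x$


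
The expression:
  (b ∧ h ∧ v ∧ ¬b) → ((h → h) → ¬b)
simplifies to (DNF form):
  True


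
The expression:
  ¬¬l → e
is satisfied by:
  {e: True, l: False}
  {l: False, e: False}
  {l: True, e: True}


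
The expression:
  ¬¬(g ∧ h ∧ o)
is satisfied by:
  {h: True, g: True, o: True}


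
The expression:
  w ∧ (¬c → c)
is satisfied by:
  {c: True, w: True}


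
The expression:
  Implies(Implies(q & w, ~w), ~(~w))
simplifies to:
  w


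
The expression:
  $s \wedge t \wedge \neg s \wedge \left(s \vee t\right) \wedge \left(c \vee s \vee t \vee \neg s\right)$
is never true.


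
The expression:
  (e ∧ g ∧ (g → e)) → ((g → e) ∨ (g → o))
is always true.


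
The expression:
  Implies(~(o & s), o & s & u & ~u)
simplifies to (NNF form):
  o & s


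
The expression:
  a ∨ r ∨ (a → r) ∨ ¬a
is always true.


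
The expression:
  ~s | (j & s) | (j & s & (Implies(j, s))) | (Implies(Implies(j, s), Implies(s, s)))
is always true.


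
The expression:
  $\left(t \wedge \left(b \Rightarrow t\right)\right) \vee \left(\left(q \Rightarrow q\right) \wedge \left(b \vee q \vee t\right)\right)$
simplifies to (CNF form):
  $b \vee q \vee t$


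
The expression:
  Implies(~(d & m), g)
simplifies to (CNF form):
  (d | g) & (g | m)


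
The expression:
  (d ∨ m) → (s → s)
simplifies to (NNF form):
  True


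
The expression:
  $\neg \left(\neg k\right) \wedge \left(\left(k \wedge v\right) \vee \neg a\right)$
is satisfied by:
  {v: True, k: True, a: False}
  {k: True, a: False, v: False}
  {a: True, v: True, k: True}


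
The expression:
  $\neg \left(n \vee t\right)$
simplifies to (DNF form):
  $\neg n \wedge \neg t$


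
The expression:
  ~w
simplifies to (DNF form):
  ~w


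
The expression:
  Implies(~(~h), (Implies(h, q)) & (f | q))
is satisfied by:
  {q: True, h: False}
  {h: False, q: False}
  {h: True, q: True}


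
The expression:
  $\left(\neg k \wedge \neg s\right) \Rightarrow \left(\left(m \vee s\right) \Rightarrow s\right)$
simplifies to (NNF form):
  $k \vee s \vee \neg m$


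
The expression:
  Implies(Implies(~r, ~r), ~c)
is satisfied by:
  {c: False}


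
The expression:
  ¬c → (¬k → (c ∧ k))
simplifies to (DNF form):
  c ∨ k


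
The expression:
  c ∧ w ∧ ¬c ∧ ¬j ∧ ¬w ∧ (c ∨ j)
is never true.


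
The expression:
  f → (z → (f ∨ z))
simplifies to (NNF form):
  True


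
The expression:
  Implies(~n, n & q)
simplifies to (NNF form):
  n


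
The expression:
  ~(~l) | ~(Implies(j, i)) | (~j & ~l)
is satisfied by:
  {l: True, i: False, j: False}
  {l: False, i: False, j: False}
  {j: True, l: True, i: False}
  {j: True, l: False, i: False}
  {i: True, l: True, j: False}
  {i: True, l: False, j: False}
  {i: True, j: True, l: True}


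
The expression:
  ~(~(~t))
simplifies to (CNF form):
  ~t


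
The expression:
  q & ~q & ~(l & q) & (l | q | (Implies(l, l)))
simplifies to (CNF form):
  False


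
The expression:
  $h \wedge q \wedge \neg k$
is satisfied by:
  {h: True, q: True, k: False}


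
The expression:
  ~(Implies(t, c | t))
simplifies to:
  False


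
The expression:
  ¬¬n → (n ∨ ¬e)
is always true.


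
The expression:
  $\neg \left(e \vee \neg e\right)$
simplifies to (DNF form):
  $\text{False}$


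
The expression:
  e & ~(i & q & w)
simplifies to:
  e & (~i | ~q | ~w)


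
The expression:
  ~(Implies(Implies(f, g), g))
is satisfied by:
  {g: False, f: False}


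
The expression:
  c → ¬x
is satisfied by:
  {c: False, x: False}
  {x: True, c: False}
  {c: True, x: False}


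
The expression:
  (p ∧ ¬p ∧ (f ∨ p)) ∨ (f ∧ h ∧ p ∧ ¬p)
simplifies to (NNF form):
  False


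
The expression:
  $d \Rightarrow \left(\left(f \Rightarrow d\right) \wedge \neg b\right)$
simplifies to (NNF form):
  $\neg b \vee \neg d$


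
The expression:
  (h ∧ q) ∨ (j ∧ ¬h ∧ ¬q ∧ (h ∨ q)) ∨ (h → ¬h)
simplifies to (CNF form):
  q ∨ ¬h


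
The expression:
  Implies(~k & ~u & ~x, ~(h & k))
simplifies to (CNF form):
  True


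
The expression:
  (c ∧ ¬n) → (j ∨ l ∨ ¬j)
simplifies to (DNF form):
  True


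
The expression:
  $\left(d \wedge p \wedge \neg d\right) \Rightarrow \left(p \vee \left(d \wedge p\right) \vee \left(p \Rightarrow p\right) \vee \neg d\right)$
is always true.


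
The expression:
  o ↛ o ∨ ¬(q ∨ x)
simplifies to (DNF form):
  ¬q ∧ ¬x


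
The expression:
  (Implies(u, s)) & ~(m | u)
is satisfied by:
  {u: False, m: False}


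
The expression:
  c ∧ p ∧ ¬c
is never true.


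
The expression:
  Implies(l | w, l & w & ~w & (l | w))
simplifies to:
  ~l & ~w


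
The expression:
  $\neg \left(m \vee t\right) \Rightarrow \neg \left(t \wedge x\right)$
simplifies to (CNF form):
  $\text{True}$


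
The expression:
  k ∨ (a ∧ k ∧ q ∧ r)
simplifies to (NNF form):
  k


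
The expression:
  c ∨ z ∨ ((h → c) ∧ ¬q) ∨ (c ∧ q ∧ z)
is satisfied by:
  {c: True, z: True, h: False, q: False}
  {c: True, z: True, q: True, h: False}
  {c: True, z: True, h: True, q: False}
  {c: True, z: True, q: True, h: True}
  {c: True, h: False, q: False, z: False}
  {c: True, q: True, h: False, z: False}
  {c: True, h: True, q: False, z: False}
  {c: True, q: True, h: True, z: False}
  {z: True, h: False, q: False, c: False}
  {q: True, z: True, h: False, c: False}
  {z: True, h: True, q: False, c: False}
  {q: True, z: True, h: True, c: False}
  {z: False, h: False, q: False, c: False}


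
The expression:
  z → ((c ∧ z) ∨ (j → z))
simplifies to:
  True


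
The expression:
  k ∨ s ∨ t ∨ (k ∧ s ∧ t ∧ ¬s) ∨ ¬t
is always true.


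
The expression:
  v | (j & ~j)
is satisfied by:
  {v: True}


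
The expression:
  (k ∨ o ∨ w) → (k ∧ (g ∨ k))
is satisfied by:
  {k: True, o: False, w: False}
  {k: True, w: True, o: False}
  {k: True, o: True, w: False}
  {k: True, w: True, o: True}
  {w: False, o: False, k: False}


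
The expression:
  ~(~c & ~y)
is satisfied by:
  {y: True, c: True}
  {y: True, c: False}
  {c: True, y: False}


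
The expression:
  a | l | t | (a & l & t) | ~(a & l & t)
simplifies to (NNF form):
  True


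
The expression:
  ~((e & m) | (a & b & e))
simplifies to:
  ~e | (~a & ~m) | (~b & ~m)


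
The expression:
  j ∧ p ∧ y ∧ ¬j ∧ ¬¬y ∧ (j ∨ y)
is never true.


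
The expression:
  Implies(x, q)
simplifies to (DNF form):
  q | ~x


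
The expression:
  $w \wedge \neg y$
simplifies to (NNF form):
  $w \wedge \neg y$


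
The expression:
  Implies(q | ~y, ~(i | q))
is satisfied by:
  {y: True, q: False, i: False}
  {q: False, i: False, y: False}
  {y: True, i: True, q: False}


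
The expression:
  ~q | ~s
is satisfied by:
  {s: False, q: False}
  {q: True, s: False}
  {s: True, q: False}


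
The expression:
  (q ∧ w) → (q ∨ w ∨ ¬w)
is always true.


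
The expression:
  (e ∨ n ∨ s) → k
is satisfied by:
  {k: True, e: False, s: False, n: False}
  {n: True, k: True, e: False, s: False}
  {k: True, s: True, e: False, n: False}
  {n: True, k: True, s: True, e: False}
  {k: True, e: True, s: False, n: False}
  {k: True, n: True, e: True, s: False}
  {k: True, s: True, e: True, n: False}
  {n: True, k: True, s: True, e: True}
  {n: False, e: False, s: False, k: False}


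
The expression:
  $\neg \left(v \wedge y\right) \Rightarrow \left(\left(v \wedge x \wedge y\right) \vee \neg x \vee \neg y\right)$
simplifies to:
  $v \vee \neg x \vee \neg y$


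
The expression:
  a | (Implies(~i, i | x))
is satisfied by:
  {i: True, a: True, x: True}
  {i: True, a: True, x: False}
  {i: True, x: True, a: False}
  {i: True, x: False, a: False}
  {a: True, x: True, i: False}
  {a: True, x: False, i: False}
  {x: True, a: False, i: False}


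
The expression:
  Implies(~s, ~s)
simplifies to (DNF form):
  True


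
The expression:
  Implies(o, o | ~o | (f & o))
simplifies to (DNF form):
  True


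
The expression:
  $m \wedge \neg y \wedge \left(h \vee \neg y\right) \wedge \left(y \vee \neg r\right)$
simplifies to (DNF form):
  $m \wedge \neg r \wedge \neg y$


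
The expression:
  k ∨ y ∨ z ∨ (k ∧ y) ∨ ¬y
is always true.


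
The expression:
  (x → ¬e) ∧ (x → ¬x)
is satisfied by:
  {x: False}


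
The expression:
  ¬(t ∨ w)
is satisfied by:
  {w: False, t: False}


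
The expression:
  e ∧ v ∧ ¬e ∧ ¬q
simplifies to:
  False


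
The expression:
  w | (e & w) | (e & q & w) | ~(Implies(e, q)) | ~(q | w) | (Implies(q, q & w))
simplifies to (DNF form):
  w | ~q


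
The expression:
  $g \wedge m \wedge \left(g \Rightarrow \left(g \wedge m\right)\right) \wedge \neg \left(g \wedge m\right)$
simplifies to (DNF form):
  $\text{False}$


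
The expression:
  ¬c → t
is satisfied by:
  {t: True, c: True}
  {t: True, c: False}
  {c: True, t: False}


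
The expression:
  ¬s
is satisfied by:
  {s: False}


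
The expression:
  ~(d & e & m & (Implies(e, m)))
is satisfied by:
  {m: False, d: False, e: False}
  {e: True, m: False, d: False}
  {d: True, m: False, e: False}
  {e: True, d: True, m: False}
  {m: True, e: False, d: False}
  {e: True, m: True, d: False}
  {d: True, m: True, e: False}


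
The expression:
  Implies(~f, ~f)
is always true.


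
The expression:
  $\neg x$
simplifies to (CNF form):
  $\neg x$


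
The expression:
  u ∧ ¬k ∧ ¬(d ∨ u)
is never true.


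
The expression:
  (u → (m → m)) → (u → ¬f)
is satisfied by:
  {u: False, f: False}
  {f: True, u: False}
  {u: True, f: False}


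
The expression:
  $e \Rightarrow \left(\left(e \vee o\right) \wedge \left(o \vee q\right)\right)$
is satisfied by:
  {q: True, o: True, e: False}
  {q: True, o: False, e: False}
  {o: True, q: False, e: False}
  {q: False, o: False, e: False}
  {q: True, e: True, o: True}
  {q: True, e: True, o: False}
  {e: True, o: True, q: False}


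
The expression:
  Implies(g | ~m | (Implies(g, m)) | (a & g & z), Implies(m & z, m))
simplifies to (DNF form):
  True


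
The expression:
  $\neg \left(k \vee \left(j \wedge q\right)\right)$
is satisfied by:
  {q: False, k: False, j: False}
  {j: True, q: False, k: False}
  {q: True, j: False, k: False}


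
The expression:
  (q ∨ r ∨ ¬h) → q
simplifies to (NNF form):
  q ∨ (h ∧ ¬r)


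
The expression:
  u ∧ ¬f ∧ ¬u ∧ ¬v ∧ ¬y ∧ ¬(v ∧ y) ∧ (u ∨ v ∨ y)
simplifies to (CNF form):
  False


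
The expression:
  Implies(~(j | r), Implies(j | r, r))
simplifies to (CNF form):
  True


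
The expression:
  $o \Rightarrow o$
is always true.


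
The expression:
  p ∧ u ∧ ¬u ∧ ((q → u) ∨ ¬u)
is never true.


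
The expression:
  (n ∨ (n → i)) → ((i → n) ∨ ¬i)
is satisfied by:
  {n: True, i: False}
  {i: False, n: False}
  {i: True, n: True}


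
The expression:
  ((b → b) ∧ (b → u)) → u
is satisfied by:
  {b: True, u: True}
  {b: True, u: False}
  {u: True, b: False}


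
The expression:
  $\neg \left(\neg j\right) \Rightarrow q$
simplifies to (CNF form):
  $q \vee \neg j$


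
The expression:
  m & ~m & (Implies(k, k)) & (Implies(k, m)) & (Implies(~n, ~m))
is never true.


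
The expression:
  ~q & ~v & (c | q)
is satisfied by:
  {c: True, q: False, v: False}


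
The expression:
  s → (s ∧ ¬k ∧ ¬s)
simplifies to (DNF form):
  ¬s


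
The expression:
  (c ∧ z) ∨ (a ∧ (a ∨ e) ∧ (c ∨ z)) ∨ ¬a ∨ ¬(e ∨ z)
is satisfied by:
  {z: True, c: True, e: False, a: False}
  {z: True, e: False, c: False, a: False}
  {c: True, z: False, e: False, a: False}
  {z: False, e: False, c: False, a: False}
  {a: True, z: True, c: True, e: False}
  {a: True, z: True, e: False, c: False}
  {a: True, c: True, z: False, e: False}
  {a: True, z: False, e: False, c: False}
  {z: True, e: True, c: True, a: False}
  {z: True, e: True, a: False, c: False}
  {e: True, c: True, a: False, z: False}
  {e: True, a: False, c: False, z: False}
  {z: True, e: True, a: True, c: True}
  {z: True, e: True, a: True, c: False}
  {e: True, a: True, c: True, z: False}


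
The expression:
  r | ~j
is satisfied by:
  {r: True, j: False}
  {j: False, r: False}
  {j: True, r: True}


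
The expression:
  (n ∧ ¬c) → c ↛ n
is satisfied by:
  {c: True, n: False}
  {n: False, c: False}
  {n: True, c: True}


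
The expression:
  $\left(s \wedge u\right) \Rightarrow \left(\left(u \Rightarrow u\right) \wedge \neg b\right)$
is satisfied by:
  {u: False, b: False, s: False}
  {s: True, u: False, b: False}
  {b: True, u: False, s: False}
  {s: True, b: True, u: False}
  {u: True, s: False, b: False}
  {s: True, u: True, b: False}
  {b: True, u: True, s: False}


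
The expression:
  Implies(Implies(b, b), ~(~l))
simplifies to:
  l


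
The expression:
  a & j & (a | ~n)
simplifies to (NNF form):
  a & j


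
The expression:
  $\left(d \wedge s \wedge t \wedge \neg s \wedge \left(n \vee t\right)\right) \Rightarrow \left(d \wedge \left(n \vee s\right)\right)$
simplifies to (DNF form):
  $\text{True}$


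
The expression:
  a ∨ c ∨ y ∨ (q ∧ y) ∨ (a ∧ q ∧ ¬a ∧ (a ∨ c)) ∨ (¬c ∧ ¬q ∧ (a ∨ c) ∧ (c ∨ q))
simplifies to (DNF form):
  a ∨ c ∨ y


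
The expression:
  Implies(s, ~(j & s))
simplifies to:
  ~j | ~s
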